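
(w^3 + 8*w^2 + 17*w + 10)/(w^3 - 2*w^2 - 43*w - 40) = (w + 2)/(w - 8)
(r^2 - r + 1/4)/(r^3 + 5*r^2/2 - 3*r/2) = (r - 1/2)/(r*(r + 3))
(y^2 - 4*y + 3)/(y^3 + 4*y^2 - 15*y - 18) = (y - 1)/(y^2 + 7*y + 6)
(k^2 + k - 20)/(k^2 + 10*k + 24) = (k^2 + k - 20)/(k^2 + 10*k + 24)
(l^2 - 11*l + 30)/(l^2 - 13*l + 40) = (l - 6)/(l - 8)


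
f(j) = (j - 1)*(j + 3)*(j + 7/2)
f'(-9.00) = 148.00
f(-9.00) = -330.00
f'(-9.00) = 148.00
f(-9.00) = -330.00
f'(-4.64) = 17.55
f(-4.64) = -10.54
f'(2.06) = 39.39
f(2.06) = 29.82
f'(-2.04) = -5.96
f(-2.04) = -4.26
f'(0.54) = 10.81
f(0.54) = -6.58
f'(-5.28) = 29.56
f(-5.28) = -25.49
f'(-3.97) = 7.61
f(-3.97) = -2.27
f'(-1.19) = -4.84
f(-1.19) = -9.16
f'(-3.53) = 2.55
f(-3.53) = -0.07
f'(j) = (j - 1)*(j + 3) + (j - 1)*(j + 7/2) + (j + 3)*(j + 7/2) = 3*j^2 + 11*j + 4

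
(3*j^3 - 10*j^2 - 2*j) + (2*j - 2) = 3*j^3 - 10*j^2 - 2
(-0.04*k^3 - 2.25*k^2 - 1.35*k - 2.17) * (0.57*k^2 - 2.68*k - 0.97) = -0.0228*k^5 - 1.1753*k^4 + 5.2993*k^3 + 4.5636*k^2 + 7.1251*k + 2.1049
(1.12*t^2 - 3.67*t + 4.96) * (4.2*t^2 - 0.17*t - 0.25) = 4.704*t^4 - 15.6044*t^3 + 21.1759*t^2 + 0.0742999999999999*t - 1.24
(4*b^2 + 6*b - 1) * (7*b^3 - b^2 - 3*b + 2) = 28*b^5 + 38*b^4 - 25*b^3 - 9*b^2 + 15*b - 2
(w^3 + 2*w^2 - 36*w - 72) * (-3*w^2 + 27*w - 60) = -3*w^5 + 21*w^4 + 102*w^3 - 876*w^2 + 216*w + 4320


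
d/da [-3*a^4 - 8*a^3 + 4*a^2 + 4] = 4*a*(-3*a^2 - 6*a + 2)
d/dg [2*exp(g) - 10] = 2*exp(g)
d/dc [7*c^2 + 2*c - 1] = 14*c + 2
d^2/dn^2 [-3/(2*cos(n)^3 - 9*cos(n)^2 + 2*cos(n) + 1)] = 6*((-7*cos(n) + 36*cos(2*n) - 9*cos(3*n))*(2*cos(n)^3 - 9*cos(n)^2 + 2*cos(n) + 1)/4 - 4*(3*cos(n)^2 - 9*cos(n) + 1)^2*sin(n)^2)/(2*cos(n)^3 - 9*cos(n)^2 + 2*cos(n) + 1)^3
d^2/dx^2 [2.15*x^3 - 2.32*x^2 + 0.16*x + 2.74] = 12.9*x - 4.64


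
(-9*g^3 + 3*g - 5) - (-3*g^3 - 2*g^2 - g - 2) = -6*g^3 + 2*g^2 + 4*g - 3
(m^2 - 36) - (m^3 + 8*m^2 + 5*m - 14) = -m^3 - 7*m^2 - 5*m - 22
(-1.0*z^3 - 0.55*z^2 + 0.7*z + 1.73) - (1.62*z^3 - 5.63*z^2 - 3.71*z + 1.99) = -2.62*z^3 + 5.08*z^2 + 4.41*z - 0.26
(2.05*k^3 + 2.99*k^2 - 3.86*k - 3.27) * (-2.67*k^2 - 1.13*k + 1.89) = -5.4735*k^5 - 10.2998*k^4 + 10.802*k^3 + 18.7438*k^2 - 3.6003*k - 6.1803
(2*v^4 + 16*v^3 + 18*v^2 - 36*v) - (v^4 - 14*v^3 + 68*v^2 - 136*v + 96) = v^4 + 30*v^3 - 50*v^2 + 100*v - 96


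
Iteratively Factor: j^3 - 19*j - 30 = (j + 2)*(j^2 - 2*j - 15) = (j + 2)*(j + 3)*(j - 5)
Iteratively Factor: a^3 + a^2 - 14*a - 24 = (a + 3)*(a^2 - 2*a - 8) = (a - 4)*(a + 3)*(a + 2)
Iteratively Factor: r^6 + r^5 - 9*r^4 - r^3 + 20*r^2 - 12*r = (r - 1)*(r^5 + 2*r^4 - 7*r^3 - 8*r^2 + 12*r) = (r - 1)*(r + 3)*(r^4 - r^3 - 4*r^2 + 4*r) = (r - 1)*(r + 2)*(r + 3)*(r^3 - 3*r^2 + 2*r) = (r - 2)*(r - 1)*(r + 2)*(r + 3)*(r^2 - r) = r*(r - 2)*(r - 1)*(r + 2)*(r + 3)*(r - 1)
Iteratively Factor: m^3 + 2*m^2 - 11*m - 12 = (m + 4)*(m^2 - 2*m - 3) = (m + 1)*(m + 4)*(m - 3)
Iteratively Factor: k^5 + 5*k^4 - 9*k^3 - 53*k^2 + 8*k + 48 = (k + 4)*(k^4 + k^3 - 13*k^2 - k + 12) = (k + 4)^2*(k^3 - 3*k^2 - k + 3) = (k - 3)*(k + 4)^2*(k^2 - 1) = (k - 3)*(k + 1)*(k + 4)^2*(k - 1)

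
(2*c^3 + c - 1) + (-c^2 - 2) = 2*c^3 - c^2 + c - 3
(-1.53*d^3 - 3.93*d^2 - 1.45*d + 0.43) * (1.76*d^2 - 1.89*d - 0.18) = -2.6928*d^5 - 4.0251*d^4 + 5.1511*d^3 + 4.2047*d^2 - 0.5517*d - 0.0774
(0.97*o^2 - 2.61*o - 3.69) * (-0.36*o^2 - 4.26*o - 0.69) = -0.3492*o^4 - 3.1926*o^3 + 11.7777*o^2 + 17.5203*o + 2.5461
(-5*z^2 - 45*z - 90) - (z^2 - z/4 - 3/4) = -6*z^2 - 179*z/4 - 357/4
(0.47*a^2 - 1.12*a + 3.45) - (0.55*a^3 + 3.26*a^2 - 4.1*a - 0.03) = -0.55*a^3 - 2.79*a^2 + 2.98*a + 3.48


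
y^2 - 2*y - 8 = (y - 4)*(y + 2)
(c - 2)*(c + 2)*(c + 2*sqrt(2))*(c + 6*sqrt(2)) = c^4 + 8*sqrt(2)*c^3 + 20*c^2 - 32*sqrt(2)*c - 96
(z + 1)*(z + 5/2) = z^2 + 7*z/2 + 5/2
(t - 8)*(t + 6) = t^2 - 2*t - 48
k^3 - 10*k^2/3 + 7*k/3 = k*(k - 7/3)*(k - 1)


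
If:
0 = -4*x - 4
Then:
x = -1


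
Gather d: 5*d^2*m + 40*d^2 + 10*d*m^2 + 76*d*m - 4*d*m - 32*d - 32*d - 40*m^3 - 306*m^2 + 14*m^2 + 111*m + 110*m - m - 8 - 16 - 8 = d^2*(5*m + 40) + d*(10*m^2 + 72*m - 64) - 40*m^3 - 292*m^2 + 220*m - 32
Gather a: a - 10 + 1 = a - 9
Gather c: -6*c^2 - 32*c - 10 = -6*c^2 - 32*c - 10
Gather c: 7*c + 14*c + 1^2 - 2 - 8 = 21*c - 9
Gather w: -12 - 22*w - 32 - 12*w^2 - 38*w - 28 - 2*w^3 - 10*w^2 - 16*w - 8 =-2*w^3 - 22*w^2 - 76*w - 80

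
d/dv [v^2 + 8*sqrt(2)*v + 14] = 2*v + 8*sqrt(2)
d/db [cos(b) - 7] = -sin(b)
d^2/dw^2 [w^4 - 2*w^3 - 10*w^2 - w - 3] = 12*w^2 - 12*w - 20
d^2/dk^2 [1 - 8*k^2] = -16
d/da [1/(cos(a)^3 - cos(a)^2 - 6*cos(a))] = (3*sin(a) - 6*sin(a)/cos(a)^2 - 2*tan(a))/(sin(a)^2 + cos(a) + 5)^2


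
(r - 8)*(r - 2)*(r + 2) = r^3 - 8*r^2 - 4*r + 32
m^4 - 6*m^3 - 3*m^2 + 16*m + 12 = (m - 6)*(m - 2)*(m + 1)^2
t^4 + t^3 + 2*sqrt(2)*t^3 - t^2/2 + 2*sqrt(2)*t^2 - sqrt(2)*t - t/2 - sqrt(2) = (t + 1)*(t - sqrt(2)/2)*(t + sqrt(2)/2)*(t + 2*sqrt(2))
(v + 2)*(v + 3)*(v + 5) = v^3 + 10*v^2 + 31*v + 30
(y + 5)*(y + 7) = y^2 + 12*y + 35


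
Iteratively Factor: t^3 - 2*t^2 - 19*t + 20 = (t + 4)*(t^2 - 6*t + 5) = (t - 1)*(t + 4)*(t - 5)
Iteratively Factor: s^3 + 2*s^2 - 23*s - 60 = (s + 3)*(s^2 - s - 20) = (s - 5)*(s + 3)*(s + 4)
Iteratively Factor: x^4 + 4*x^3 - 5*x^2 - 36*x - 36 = (x + 2)*(x^3 + 2*x^2 - 9*x - 18) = (x + 2)*(x + 3)*(x^2 - x - 6) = (x - 3)*(x + 2)*(x + 3)*(x + 2)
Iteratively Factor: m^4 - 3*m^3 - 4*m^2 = (m - 4)*(m^3 + m^2) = m*(m - 4)*(m^2 + m) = m^2*(m - 4)*(m + 1)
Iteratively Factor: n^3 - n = (n)*(n^2 - 1) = n*(n + 1)*(n - 1)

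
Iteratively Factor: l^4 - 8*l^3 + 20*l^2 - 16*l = (l - 4)*(l^3 - 4*l^2 + 4*l) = l*(l - 4)*(l^2 - 4*l + 4) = l*(l - 4)*(l - 2)*(l - 2)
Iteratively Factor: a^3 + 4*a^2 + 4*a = (a + 2)*(a^2 + 2*a) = a*(a + 2)*(a + 2)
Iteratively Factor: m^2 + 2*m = (m)*(m + 2)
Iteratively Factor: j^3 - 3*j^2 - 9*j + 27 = (j - 3)*(j^2 - 9) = (j - 3)^2*(j + 3)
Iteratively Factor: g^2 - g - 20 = (g - 5)*(g + 4)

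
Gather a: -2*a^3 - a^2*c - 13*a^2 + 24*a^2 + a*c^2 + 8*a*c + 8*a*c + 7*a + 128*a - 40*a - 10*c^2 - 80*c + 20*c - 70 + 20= -2*a^3 + a^2*(11 - c) + a*(c^2 + 16*c + 95) - 10*c^2 - 60*c - 50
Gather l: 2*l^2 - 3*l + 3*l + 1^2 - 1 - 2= 2*l^2 - 2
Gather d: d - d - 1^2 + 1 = 0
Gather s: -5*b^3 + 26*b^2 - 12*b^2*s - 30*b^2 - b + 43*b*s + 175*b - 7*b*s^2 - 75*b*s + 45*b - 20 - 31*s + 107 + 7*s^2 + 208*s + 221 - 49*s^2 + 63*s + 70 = -5*b^3 - 4*b^2 + 219*b + s^2*(-7*b - 42) + s*(-12*b^2 - 32*b + 240) + 378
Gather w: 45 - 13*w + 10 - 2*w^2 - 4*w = -2*w^2 - 17*w + 55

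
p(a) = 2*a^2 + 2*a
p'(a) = 4*a + 2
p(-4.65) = 33.94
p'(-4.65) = -16.60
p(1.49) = 7.42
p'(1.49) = 7.96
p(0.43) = 1.23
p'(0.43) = 3.72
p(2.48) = 17.26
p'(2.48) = 11.92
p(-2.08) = 4.49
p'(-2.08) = -6.32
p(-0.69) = -0.43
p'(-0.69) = -0.76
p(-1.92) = 3.53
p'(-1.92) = -5.68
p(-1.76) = 2.68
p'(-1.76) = -5.04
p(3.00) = 24.00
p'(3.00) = 14.00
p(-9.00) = 144.00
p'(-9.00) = -34.00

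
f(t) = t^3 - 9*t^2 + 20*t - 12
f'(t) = 3*t^2 - 18*t + 20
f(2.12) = -0.52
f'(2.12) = -4.68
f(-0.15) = -15.21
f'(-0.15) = 22.77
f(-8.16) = -1317.81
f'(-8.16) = 366.64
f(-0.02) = -12.40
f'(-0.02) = 20.36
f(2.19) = -0.86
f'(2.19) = -5.03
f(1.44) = 1.12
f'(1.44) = 0.30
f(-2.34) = -120.89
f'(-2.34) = 78.55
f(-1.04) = -43.66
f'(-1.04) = 41.96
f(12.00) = 660.00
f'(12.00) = 236.00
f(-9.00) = -1650.00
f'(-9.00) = 425.00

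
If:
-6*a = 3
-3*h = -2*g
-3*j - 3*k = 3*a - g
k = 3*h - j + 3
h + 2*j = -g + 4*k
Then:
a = -1/2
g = -3/2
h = -1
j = 5/12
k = -5/12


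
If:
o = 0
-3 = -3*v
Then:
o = 0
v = 1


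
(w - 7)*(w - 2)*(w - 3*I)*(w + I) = w^4 - 9*w^3 - 2*I*w^3 + 17*w^2 + 18*I*w^2 - 27*w - 28*I*w + 42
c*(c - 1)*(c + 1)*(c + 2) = c^4 + 2*c^3 - c^2 - 2*c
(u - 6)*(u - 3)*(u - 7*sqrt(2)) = u^3 - 7*sqrt(2)*u^2 - 9*u^2 + 18*u + 63*sqrt(2)*u - 126*sqrt(2)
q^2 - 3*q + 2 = (q - 2)*(q - 1)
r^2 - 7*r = r*(r - 7)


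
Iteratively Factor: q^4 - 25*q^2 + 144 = (q - 4)*(q^3 + 4*q^2 - 9*q - 36) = (q - 4)*(q + 3)*(q^2 + q - 12) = (q - 4)*(q - 3)*(q + 3)*(q + 4)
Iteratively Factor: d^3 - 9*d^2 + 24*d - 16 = (d - 4)*(d^2 - 5*d + 4) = (d - 4)*(d - 1)*(d - 4)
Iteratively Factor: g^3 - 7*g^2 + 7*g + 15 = (g - 3)*(g^2 - 4*g - 5) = (g - 5)*(g - 3)*(g + 1)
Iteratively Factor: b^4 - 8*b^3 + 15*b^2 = (b)*(b^3 - 8*b^2 + 15*b) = b^2*(b^2 - 8*b + 15) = b^2*(b - 5)*(b - 3)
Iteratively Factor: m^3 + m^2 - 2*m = (m - 1)*(m^2 + 2*m) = (m - 1)*(m + 2)*(m)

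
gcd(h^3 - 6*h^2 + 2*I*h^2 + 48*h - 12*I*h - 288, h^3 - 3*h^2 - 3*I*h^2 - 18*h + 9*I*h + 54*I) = h - 6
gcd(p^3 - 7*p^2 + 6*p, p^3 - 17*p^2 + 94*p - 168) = p - 6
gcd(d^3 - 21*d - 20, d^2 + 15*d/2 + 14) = d + 4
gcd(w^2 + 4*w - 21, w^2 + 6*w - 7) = w + 7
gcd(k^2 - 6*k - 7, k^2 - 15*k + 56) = k - 7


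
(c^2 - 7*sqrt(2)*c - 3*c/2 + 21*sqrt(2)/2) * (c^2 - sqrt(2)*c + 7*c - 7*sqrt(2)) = c^4 - 8*sqrt(2)*c^3 + 11*c^3/2 - 44*sqrt(2)*c^2 + 7*c^2/2 + 77*c + 84*sqrt(2)*c - 147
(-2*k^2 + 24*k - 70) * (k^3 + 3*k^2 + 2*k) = -2*k^5 + 18*k^4 - 2*k^3 - 162*k^2 - 140*k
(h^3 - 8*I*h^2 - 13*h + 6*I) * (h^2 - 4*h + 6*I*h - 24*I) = h^5 - 4*h^4 - 2*I*h^4 + 35*h^3 + 8*I*h^3 - 140*h^2 - 72*I*h^2 - 36*h + 288*I*h + 144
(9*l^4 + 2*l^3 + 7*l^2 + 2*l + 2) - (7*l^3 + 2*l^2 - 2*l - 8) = 9*l^4 - 5*l^3 + 5*l^2 + 4*l + 10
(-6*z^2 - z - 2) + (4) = -6*z^2 - z + 2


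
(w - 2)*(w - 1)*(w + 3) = w^3 - 7*w + 6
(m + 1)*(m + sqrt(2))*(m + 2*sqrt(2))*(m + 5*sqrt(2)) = m^4 + m^3 + 8*sqrt(2)*m^3 + 8*sqrt(2)*m^2 + 34*m^2 + 20*sqrt(2)*m + 34*m + 20*sqrt(2)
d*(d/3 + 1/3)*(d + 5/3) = d^3/3 + 8*d^2/9 + 5*d/9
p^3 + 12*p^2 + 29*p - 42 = (p - 1)*(p + 6)*(p + 7)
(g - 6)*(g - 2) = g^2 - 8*g + 12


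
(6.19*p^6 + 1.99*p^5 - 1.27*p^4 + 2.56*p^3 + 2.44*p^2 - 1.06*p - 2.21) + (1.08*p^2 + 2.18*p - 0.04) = 6.19*p^6 + 1.99*p^5 - 1.27*p^4 + 2.56*p^3 + 3.52*p^2 + 1.12*p - 2.25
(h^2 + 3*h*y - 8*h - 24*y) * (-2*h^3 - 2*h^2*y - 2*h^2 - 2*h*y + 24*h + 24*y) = -2*h^5 - 8*h^4*y + 14*h^4 - 6*h^3*y^2 + 56*h^3*y + 40*h^3 + 42*h^2*y^2 + 160*h^2*y - 192*h^2 + 120*h*y^2 - 768*h*y - 576*y^2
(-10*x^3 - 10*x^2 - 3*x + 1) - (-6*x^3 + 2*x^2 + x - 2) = -4*x^3 - 12*x^2 - 4*x + 3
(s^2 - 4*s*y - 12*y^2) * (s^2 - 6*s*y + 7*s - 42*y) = s^4 - 10*s^3*y + 7*s^3 + 12*s^2*y^2 - 70*s^2*y + 72*s*y^3 + 84*s*y^2 + 504*y^3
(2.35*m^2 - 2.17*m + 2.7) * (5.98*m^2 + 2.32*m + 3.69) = 14.053*m^4 - 7.5246*m^3 + 19.7831*m^2 - 1.7433*m + 9.963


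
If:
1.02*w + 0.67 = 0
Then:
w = -0.66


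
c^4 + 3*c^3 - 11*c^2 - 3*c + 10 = (c - 2)*(c - 1)*(c + 1)*(c + 5)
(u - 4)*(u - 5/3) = u^2 - 17*u/3 + 20/3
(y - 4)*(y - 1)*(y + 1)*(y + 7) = y^4 + 3*y^3 - 29*y^2 - 3*y + 28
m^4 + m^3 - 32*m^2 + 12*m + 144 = (m - 4)*(m - 3)*(m + 2)*(m + 6)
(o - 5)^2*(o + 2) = o^3 - 8*o^2 + 5*o + 50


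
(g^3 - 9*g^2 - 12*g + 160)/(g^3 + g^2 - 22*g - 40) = (g - 8)/(g + 2)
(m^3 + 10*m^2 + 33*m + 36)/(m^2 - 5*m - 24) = (m^2 + 7*m + 12)/(m - 8)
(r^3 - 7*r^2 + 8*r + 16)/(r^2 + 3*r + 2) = (r^2 - 8*r + 16)/(r + 2)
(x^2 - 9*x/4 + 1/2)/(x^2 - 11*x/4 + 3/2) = (4*x - 1)/(4*x - 3)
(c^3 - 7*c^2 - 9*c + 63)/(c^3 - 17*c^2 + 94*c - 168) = (c^2 - 9)/(c^2 - 10*c + 24)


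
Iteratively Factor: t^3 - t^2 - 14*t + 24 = (t - 2)*(t^2 + t - 12) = (t - 3)*(t - 2)*(t + 4)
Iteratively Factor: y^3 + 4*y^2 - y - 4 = (y + 1)*(y^2 + 3*y - 4) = (y - 1)*(y + 1)*(y + 4)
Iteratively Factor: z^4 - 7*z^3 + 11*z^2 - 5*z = (z - 5)*(z^3 - 2*z^2 + z) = z*(z - 5)*(z^2 - 2*z + 1) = z*(z - 5)*(z - 1)*(z - 1)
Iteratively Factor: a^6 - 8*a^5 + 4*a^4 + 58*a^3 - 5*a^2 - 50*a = (a - 5)*(a^5 - 3*a^4 - 11*a^3 + 3*a^2 + 10*a) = (a - 5)*(a - 1)*(a^4 - 2*a^3 - 13*a^2 - 10*a) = (a - 5)^2*(a - 1)*(a^3 + 3*a^2 + 2*a) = a*(a - 5)^2*(a - 1)*(a^2 + 3*a + 2) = a*(a - 5)^2*(a - 1)*(a + 2)*(a + 1)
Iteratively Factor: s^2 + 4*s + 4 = (s + 2)*(s + 2)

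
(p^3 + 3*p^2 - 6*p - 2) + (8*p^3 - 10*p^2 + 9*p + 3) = 9*p^3 - 7*p^2 + 3*p + 1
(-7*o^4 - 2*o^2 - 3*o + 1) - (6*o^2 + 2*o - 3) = -7*o^4 - 8*o^2 - 5*o + 4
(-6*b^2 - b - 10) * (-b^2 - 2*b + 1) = 6*b^4 + 13*b^3 + 6*b^2 + 19*b - 10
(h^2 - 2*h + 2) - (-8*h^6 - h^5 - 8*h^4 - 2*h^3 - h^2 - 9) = 8*h^6 + h^5 + 8*h^4 + 2*h^3 + 2*h^2 - 2*h + 11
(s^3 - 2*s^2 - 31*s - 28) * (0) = 0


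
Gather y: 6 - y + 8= 14 - y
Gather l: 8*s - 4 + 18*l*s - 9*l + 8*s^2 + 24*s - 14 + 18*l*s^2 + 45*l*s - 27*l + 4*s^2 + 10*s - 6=l*(18*s^2 + 63*s - 36) + 12*s^2 + 42*s - 24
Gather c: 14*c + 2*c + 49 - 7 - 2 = 16*c + 40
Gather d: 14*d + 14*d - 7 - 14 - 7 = 28*d - 28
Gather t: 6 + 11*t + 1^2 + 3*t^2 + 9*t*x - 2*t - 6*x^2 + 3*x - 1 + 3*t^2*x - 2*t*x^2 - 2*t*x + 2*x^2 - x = t^2*(3*x + 3) + t*(-2*x^2 + 7*x + 9) - 4*x^2 + 2*x + 6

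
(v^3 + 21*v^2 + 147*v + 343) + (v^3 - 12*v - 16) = 2*v^3 + 21*v^2 + 135*v + 327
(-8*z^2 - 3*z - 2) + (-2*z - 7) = -8*z^2 - 5*z - 9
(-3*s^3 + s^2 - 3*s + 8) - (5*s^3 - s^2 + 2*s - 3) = -8*s^3 + 2*s^2 - 5*s + 11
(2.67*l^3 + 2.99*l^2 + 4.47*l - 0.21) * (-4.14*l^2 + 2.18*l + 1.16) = -11.0538*l^5 - 6.558*l^4 - 8.8904*l^3 + 14.0824*l^2 + 4.7274*l - 0.2436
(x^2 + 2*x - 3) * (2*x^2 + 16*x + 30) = 2*x^4 + 20*x^3 + 56*x^2 + 12*x - 90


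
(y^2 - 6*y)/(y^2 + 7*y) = (y - 6)/(y + 7)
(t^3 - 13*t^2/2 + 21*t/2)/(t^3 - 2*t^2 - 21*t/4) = 2*(t - 3)/(2*t + 3)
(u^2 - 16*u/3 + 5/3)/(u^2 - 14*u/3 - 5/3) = (3*u - 1)/(3*u + 1)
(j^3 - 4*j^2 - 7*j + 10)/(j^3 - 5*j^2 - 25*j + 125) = (j^2 + j - 2)/(j^2 - 25)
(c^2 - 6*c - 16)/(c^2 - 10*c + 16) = (c + 2)/(c - 2)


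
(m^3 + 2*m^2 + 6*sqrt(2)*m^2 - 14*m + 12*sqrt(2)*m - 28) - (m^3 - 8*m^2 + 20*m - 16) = 6*sqrt(2)*m^2 + 10*m^2 - 34*m + 12*sqrt(2)*m - 12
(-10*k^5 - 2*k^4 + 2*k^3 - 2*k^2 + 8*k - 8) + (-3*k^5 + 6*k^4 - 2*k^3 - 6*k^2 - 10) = -13*k^5 + 4*k^4 - 8*k^2 + 8*k - 18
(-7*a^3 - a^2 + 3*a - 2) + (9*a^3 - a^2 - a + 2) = 2*a^3 - 2*a^2 + 2*a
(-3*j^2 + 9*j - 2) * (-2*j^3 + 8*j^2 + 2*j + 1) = 6*j^5 - 42*j^4 + 70*j^3 - j^2 + 5*j - 2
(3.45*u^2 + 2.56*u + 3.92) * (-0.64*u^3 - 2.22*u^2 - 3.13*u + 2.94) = -2.208*u^5 - 9.2974*u^4 - 18.9905*u^3 - 6.5722*u^2 - 4.7432*u + 11.5248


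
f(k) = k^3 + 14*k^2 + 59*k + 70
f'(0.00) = 59.00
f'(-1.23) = 29.10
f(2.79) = 365.31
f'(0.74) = 81.36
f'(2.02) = 127.80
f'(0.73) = 81.04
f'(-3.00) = 2.00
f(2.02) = 254.55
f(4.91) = 815.57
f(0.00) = 70.00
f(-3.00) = -8.00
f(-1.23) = 16.75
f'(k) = 3*k^2 + 28*k + 59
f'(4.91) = 268.80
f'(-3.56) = -2.66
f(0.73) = 120.92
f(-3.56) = -7.73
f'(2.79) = 160.47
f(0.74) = 121.73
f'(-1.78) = 18.67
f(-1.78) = 3.70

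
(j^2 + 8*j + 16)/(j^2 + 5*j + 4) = (j + 4)/(j + 1)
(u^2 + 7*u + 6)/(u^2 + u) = (u + 6)/u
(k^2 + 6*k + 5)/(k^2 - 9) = (k^2 + 6*k + 5)/(k^2 - 9)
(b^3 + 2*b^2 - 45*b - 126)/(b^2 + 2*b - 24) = (b^2 - 4*b - 21)/(b - 4)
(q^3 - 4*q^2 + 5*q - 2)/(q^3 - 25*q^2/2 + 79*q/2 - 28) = 2*(q^2 - 3*q + 2)/(2*q^2 - 23*q + 56)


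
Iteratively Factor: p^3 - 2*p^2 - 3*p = (p + 1)*(p^2 - 3*p) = (p - 3)*(p + 1)*(p)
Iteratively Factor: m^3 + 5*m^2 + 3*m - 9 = (m + 3)*(m^2 + 2*m - 3) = (m - 1)*(m + 3)*(m + 3)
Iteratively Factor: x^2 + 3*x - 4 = (x + 4)*(x - 1)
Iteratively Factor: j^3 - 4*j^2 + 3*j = (j - 3)*(j^2 - j) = j*(j - 3)*(j - 1)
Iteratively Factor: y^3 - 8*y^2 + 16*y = (y)*(y^2 - 8*y + 16) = y*(y - 4)*(y - 4)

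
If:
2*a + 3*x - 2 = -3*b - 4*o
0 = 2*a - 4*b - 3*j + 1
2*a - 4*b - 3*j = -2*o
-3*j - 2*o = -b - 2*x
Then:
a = -9*x/16 - 3/8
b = 1/4 - 5*x/8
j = 11*x/24 - 1/4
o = 1/2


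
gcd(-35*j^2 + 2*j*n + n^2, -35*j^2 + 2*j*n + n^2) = 35*j^2 - 2*j*n - n^2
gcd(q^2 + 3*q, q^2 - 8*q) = q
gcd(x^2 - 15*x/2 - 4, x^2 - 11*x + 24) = x - 8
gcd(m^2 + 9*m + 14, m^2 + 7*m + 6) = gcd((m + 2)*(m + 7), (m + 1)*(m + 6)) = 1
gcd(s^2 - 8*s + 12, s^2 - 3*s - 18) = s - 6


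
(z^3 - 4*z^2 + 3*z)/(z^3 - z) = (z - 3)/(z + 1)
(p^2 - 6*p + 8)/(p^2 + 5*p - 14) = (p - 4)/(p + 7)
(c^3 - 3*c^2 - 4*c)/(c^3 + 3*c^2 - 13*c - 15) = c*(c - 4)/(c^2 + 2*c - 15)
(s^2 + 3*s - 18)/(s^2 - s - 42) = (s - 3)/(s - 7)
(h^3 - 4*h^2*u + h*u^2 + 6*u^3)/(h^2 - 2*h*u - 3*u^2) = h - 2*u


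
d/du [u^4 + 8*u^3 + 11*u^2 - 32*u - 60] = 4*u^3 + 24*u^2 + 22*u - 32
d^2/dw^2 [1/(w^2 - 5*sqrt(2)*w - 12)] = 2*(w^2 - 5*sqrt(2)*w - (2*w - 5*sqrt(2))^2 - 12)/(-w^2 + 5*sqrt(2)*w + 12)^3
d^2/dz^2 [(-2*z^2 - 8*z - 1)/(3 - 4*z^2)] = 4*(64*z^3 + 60*z^2 + 144*z + 15)/(64*z^6 - 144*z^4 + 108*z^2 - 27)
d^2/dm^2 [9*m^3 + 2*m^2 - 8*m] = 54*m + 4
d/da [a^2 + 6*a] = 2*a + 6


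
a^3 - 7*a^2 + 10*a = a*(a - 5)*(a - 2)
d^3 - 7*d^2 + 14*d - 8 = (d - 4)*(d - 2)*(d - 1)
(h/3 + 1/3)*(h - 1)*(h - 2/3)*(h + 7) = h^4/3 + 19*h^3/9 - 17*h^2/9 - 19*h/9 + 14/9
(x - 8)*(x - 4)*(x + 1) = x^3 - 11*x^2 + 20*x + 32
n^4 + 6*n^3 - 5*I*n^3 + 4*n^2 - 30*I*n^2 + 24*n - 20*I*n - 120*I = (n + 6)*(n - 5*I)*(n - 2*I)*(n + 2*I)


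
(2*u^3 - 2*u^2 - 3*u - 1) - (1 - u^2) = 2*u^3 - u^2 - 3*u - 2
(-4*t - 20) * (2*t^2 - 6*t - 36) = -8*t^3 - 16*t^2 + 264*t + 720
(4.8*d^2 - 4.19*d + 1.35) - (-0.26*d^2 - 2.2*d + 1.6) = 5.06*d^2 - 1.99*d - 0.25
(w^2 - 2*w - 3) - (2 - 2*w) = w^2 - 5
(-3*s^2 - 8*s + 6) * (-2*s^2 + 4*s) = 6*s^4 + 4*s^3 - 44*s^2 + 24*s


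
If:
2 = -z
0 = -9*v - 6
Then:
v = -2/3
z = -2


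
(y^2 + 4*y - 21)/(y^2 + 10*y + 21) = (y - 3)/(y + 3)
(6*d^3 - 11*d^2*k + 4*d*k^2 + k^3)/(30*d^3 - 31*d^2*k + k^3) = (d - k)/(5*d - k)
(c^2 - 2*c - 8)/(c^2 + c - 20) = (c + 2)/(c + 5)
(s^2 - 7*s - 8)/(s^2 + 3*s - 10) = (s^2 - 7*s - 8)/(s^2 + 3*s - 10)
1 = 1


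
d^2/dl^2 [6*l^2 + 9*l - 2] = 12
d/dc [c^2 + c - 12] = 2*c + 1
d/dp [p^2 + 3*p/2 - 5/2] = 2*p + 3/2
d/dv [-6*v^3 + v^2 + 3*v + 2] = -18*v^2 + 2*v + 3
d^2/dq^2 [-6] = 0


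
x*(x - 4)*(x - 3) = x^3 - 7*x^2 + 12*x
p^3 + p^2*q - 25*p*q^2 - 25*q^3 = (p - 5*q)*(p + q)*(p + 5*q)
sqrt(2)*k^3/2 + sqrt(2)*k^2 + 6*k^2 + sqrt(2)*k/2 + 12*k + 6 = (k + 1)*(k + 6*sqrt(2))*(sqrt(2)*k/2 + sqrt(2)/2)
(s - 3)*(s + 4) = s^2 + s - 12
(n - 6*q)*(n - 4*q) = n^2 - 10*n*q + 24*q^2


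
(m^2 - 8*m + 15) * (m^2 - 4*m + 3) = m^4 - 12*m^3 + 50*m^2 - 84*m + 45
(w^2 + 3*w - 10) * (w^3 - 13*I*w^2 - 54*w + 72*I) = w^5 + 3*w^4 - 13*I*w^4 - 64*w^3 - 39*I*w^3 - 162*w^2 + 202*I*w^2 + 540*w + 216*I*w - 720*I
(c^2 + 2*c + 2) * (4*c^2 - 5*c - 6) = 4*c^4 + 3*c^3 - 8*c^2 - 22*c - 12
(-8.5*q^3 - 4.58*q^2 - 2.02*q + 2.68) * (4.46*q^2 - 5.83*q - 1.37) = -37.91*q^5 + 29.1282*q^4 + 29.3372*q^3 + 30.004*q^2 - 12.857*q - 3.6716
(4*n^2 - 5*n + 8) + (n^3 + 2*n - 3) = n^3 + 4*n^2 - 3*n + 5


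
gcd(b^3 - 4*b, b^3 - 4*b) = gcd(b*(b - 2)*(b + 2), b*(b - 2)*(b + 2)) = b^3 - 4*b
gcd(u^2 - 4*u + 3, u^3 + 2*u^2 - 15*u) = u - 3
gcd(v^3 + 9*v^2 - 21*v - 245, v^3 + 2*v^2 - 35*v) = v^2 + 2*v - 35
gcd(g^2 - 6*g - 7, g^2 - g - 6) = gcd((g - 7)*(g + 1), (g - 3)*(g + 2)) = 1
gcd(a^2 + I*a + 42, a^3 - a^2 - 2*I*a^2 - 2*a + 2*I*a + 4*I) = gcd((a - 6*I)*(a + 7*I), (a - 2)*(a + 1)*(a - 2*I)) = 1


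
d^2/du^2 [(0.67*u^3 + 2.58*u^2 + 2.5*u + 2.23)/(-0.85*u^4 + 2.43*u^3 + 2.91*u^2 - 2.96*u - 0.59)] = (-0.96815*u^9 - 11.1843*u^8 + 0.355470000000054*u^7 + 40.239578*u^6 + 143.755374*u^5 - 218.876946*u^4 - 438.248814*u^3 - 80.252514*u^2 + 68.9142*u - 39.798306)/(0.614125*u^12 - 5.267025*u^11 + 8.75007*u^10 + 28.130523*u^9 - 65.360577*u^8 - 60.538167*u^7 + 124.98168*u^6 + 45.263706*u^5 - 86.075088*u^4 - 7.09545700000001*u^3 + 12.469119*u^2 + 3.091128*u + 0.205379)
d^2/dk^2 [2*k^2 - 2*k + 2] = 4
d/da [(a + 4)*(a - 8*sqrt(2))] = 2*a - 8*sqrt(2) + 4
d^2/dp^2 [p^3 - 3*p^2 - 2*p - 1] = 6*p - 6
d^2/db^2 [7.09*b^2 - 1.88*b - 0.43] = 14.1800000000000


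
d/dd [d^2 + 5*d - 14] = 2*d + 5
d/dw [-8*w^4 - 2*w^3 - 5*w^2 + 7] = 2*w*(-16*w^2 - 3*w - 5)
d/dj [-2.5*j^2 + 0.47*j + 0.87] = 0.47 - 5.0*j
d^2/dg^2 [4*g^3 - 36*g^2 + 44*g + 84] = 24*g - 72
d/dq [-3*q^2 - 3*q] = -6*q - 3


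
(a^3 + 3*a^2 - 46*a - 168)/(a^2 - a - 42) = a + 4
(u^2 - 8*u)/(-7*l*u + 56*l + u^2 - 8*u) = u/(-7*l + u)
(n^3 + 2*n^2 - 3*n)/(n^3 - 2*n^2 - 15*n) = (n - 1)/(n - 5)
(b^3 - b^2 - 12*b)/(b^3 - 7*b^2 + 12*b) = (b + 3)/(b - 3)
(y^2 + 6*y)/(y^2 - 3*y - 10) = y*(y + 6)/(y^2 - 3*y - 10)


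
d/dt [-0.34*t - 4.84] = -0.340000000000000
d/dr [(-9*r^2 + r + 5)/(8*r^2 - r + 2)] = (r^2 - 116*r + 7)/(64*r^4 - 16*r^3 + 33*r^2 - 4*r + 4)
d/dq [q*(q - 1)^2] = (q - 1)*(3*q - 1)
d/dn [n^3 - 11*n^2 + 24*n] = 3*n^2 - 22*n + 24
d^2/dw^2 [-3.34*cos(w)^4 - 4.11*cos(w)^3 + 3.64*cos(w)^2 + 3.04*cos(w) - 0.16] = 53.44*cos(w)^4 + 36.99*cos(w)^3 - 54.64*cos(w)^2 - 27.7*cos(w) + 7.28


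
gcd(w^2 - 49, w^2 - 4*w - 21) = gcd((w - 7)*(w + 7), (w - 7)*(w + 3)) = w - 7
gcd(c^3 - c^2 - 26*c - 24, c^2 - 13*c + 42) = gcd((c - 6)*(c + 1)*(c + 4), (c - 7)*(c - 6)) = c - 6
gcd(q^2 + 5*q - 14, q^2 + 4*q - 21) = q + 7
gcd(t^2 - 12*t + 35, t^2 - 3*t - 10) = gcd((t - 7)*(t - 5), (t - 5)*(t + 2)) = t - 5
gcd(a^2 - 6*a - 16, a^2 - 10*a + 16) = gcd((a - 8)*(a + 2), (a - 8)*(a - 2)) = a - 8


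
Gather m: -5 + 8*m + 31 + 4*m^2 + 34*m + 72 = 4*m^2 + 42*m + 98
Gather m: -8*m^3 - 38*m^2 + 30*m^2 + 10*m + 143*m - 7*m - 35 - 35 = -8*m^3 - 8*m^2 + 146*m - 70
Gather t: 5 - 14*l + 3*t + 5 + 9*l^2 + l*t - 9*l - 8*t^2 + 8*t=9*l^2 - 23*l - 8*t^2 + t*(l + 11) + 10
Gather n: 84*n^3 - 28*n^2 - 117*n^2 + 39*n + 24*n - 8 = 84*n^3 - 145*n^2 + 63*n - 8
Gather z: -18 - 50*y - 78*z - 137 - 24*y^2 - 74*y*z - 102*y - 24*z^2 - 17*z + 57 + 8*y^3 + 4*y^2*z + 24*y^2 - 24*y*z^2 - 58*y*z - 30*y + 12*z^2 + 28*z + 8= 8*y^3 - 182*y + z^2*(-24*y - 12) + z*(4*y^2 - 132*y - 67) - 90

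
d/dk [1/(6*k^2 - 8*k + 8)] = (2 - 3*k)/(3*k^2 - 4*k + 4)^2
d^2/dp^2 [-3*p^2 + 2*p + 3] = -6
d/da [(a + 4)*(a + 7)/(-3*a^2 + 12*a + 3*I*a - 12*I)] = ((-2*a - 11)*(a^2 - 4*a - I*a + 4*I) - (a + 4)*(a + 7)*(-2*a + 4 + I))/(3*(a^2 - 4*a - I*a + 4*I)^2)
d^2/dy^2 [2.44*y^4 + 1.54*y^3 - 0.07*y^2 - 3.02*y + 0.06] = 29.28*y^2 + 9.24*y - 0.14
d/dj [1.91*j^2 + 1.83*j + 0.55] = 3.82*j + 1.83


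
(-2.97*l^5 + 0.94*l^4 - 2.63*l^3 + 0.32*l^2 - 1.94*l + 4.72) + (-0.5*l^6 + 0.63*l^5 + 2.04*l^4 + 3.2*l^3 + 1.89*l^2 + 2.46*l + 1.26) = -0.5*l^6 - 2.34*l^5 + 2.98*l^4 + 0.57*l^3 + 2.21*l^2 + 0.52*l + 5.98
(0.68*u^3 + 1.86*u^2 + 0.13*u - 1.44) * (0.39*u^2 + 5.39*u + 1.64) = 0.2652*u^5 + 4.3906*u^4 + 11.1913*u^3 + 3.1895*u^2 - 7.5484*u - 2.3616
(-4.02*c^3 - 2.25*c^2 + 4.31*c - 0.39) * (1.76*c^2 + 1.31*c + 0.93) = -7.0752*c^5 - 9.2262*c^4 + 0.8995*c^3 + 2.8672*c^2 + 3.4974*c - 0.3627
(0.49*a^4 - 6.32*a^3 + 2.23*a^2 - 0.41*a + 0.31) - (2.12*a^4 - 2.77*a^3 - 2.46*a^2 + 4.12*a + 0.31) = -1.63*a^4 - 3.55*a^3 + 4.69*a^2 - 4.53*a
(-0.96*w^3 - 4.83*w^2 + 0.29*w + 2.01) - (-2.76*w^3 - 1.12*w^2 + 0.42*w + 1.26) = 1.8*w^3 - 3.71*w^2 - 0.13*w + 0.75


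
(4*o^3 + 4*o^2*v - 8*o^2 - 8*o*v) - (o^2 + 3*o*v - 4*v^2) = 4*o^3 + 4*o^2*v - 9*o^2 - 11*o*v + 4*v^2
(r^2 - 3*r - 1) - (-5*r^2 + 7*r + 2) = 6*r^2 - 10*r - 3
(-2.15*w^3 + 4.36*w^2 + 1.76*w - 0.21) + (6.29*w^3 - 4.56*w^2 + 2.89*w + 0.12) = 4.14*w^3 - 0.199999999999999*w^2 + 4.65*w - 0.09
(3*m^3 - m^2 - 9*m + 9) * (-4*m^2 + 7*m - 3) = -12*m^5 + 25*m^4 + 20*m^3 - 96*m^2 + 90*m - 27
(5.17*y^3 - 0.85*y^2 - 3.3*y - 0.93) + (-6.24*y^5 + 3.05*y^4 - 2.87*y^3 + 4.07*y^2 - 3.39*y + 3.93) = -6.24*y^5 + 3.05*y^4 + 2.3*y^3 + 3.22*y^2 - 6.69*y + 3.0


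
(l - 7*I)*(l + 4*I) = l^2 - 3*I*l + 28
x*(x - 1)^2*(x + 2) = x^4 - 3*x^2 + 2*x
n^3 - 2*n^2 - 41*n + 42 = (n - 7)*(n - 1)*(n + 6)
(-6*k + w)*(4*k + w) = -24*k^2 - 2*k*w + w^2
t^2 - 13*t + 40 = (t - 8)*(t - 5)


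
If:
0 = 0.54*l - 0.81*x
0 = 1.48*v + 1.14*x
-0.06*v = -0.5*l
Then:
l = 0.00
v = 0.00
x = 0.00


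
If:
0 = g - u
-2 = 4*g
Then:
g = -1/2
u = -1/2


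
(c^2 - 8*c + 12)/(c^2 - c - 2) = (c - 6)/(c + 1)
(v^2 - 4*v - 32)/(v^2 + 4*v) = (v - 8)/v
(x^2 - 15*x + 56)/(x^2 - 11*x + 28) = (x - 8)/(x - 4)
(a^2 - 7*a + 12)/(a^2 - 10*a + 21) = (a - 4)/(a - 7)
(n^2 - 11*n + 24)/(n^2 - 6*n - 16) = (n - 3)/(n + 2)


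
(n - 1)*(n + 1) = n^2 - 1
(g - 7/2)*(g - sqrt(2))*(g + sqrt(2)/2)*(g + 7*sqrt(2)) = g^4 - 7*g^3/2 + 13*sqrt(2)*g^3/2 - 91*sqrt(2)*g^2/4 - 8*g^2 - 7*sqrt(2)*g + 28*g + 49*sqrt(2)/2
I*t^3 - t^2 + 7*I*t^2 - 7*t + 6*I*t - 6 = (t + 6)*(t + I)*(I*t + I)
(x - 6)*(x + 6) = x^2 - 36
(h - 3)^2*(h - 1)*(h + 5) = h^4 - 2*h^3 - 20*h^2 + 66*h - 45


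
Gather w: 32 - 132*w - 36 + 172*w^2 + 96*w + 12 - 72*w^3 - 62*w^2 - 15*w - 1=-72*w^3 + 110*w^2 - 51*w + 7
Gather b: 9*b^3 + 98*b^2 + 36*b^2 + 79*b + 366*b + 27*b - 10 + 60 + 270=9*b^3 + 134*b^2 + 472*b + 320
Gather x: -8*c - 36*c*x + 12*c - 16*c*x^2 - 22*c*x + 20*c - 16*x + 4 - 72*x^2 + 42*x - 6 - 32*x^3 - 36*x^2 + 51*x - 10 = 24*c - 32*x^3 + x^2*(-16*c - 108) + x*(77 - 58*c) - 12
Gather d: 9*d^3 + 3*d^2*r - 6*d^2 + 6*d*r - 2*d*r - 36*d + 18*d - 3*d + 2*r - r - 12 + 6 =9*d^3 + d^2*(3*r - 6) + d*(4*r - 21) + r - 6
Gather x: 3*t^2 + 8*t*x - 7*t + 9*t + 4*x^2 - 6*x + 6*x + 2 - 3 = 3*t^2 + 8*t*x + 2*t + 4*x^2 - 1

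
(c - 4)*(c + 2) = c^2 - 2*c - 8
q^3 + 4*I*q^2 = q^2*(q + 4*I)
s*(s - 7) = s^2 - 7*s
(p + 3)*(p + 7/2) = p^2 + 13*p/2 + 21/2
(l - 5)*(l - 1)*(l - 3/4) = l^3 - 27*l^2/4 + 19*l/2 - 15/4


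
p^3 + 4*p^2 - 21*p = p*(p - 3)*(p + 7)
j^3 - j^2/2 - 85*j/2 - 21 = (j - 7)*(j + 1/2)*(j + 6)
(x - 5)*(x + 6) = x^2 + x - 30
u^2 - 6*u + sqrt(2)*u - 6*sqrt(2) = (u - 6)*(u + sqrt(2))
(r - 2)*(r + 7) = r^2 + 5*r - 14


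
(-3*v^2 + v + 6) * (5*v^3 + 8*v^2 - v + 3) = -15*v^5 - 19*v^4 + 41*v^3 + 38*v^2 - 3*v + 18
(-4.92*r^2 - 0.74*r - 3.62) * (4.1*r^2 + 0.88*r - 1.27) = -20.172*r^4 - 7.3636*r^3 - 9.2448*r^2 - 2.2458*r + 4.5974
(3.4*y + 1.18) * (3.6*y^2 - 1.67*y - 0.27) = 12.24*y^3 - 1.43*y^2 - 2.8886*y - 0.3186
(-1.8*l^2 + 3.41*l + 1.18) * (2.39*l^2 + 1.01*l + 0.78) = -4.302*l^4 + 6.3319*l^3 + 4.8603*l^2 + 3.8516*l + 0.9204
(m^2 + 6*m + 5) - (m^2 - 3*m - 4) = 9*m + 9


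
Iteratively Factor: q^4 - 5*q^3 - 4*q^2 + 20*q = (q + 2)*(q^3 - 7*q^2 + 10*q) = (q - 5)*(q + 2)*(q^2 - 2*q) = q*(q - 5)*(q + 2)*(q - 2)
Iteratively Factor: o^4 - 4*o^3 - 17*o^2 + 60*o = (o - 5)*(o^3 + o^2 - 12*o) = (o - 5)*(o - 3)*(o^2 + 4*o) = (o - 5)*(o - 3)*(o + 4)*(o)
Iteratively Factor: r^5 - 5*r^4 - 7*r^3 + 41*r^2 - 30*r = (r)*(r^4 - 5*r^3 - 7*r^2 + 41*r - 30) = r*(r + 3)*(r^3 - 8*r^2 + 17*r - 10) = r*(r - 5)*(r + 3)*(r^2 - 3*r + 2) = r*(r - 5)*(r - 2)*(r + 3)*(r - 1)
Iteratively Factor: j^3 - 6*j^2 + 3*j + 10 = (j - 5)*(j^2 - j - 2) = (j - 5)*(j - 2)*(j + 1)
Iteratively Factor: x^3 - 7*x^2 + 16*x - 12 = (x - 3)*(x^2 - 4*x + 4) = (x - 3)*(x - 2)*(x - 2)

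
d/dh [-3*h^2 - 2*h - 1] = -6*h - 2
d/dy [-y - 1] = -1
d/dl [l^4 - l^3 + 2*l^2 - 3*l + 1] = 4*l^3 - 3*l^2 + 4*l - 3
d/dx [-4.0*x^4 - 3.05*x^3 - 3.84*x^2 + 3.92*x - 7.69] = -16.0*x^3 - 9.15*x^2 - 7.68*x + 3.92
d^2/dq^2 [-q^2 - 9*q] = -2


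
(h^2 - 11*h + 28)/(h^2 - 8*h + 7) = (h - 4)/(h - 1)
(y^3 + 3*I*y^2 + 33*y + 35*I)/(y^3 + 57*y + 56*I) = (y - 5*I)/(y - 8*I)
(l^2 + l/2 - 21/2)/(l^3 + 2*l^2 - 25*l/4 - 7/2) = 2*(l - 3)/(2*l^2 - 3*l - 2)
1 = 1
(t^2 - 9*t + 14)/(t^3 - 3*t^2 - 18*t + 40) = (t - 7)/(t^2 - t - 20)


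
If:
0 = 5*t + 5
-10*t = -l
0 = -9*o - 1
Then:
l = -10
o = -1/9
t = -1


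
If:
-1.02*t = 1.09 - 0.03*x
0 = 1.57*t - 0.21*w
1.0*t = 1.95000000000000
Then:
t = 1.95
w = 14.58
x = 102.63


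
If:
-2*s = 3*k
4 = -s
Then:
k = 8/3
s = -4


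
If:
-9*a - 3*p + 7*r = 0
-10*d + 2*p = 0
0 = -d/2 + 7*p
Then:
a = 7*r/9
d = 0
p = 0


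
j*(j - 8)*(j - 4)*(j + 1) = j^4 - 11*j^3 + 20*j^2 + 32*j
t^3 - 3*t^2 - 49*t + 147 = (t - 7)*(t - 3)*(t + 7)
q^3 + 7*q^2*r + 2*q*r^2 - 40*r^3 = (q - 2*r)*(q + 4*r)*(q + 5*r)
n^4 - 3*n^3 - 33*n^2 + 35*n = n*(n - 7)*(n - 1)*(n + 5)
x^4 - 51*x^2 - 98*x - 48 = (x - 8)*(x + 1)^2*(x + 6)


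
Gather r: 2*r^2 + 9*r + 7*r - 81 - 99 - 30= 2*r^2 + 16*r - 210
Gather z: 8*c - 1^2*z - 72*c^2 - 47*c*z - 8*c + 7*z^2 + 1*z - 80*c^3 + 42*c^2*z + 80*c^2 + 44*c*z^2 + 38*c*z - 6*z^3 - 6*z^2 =-80*c^3 + 8*c^2 - 6*z^3 + z^2*(44*c + 1) + z*(42*c^2 - 9*c)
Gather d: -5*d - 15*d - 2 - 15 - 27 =-20*d - 44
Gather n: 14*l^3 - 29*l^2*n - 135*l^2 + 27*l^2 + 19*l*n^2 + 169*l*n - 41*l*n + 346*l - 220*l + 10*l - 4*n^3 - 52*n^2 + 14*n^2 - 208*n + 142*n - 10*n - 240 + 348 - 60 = 14*l^3 - 108*l^2 + 136*l - 4*n^3 + n^2*(19*l - 38) + n*(-29*l^2 + 128*l - 76) + 48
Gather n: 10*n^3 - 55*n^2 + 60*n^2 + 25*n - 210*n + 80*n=10*n^3 + 5*n^2 - 105*n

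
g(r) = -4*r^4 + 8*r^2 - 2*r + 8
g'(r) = -16*r^3 + 16*r - 2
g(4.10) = -996.02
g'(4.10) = -1039.14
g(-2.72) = -146.32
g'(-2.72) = 276.46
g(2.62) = -130.80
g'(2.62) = -247.84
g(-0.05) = 8.12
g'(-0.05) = -2.80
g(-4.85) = -2007.35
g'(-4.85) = 1745.75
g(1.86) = -15.92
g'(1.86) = -75.20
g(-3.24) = -342.34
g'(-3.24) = 490.36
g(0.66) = 9.41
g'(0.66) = 3.96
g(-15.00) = -200662.00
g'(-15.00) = 53758.00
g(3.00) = -250.00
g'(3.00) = -386.00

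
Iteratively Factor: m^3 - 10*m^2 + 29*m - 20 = (m - 1)*(m^2 - 9*m + 20) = (m - 5)*(m - 1)*(m - 4)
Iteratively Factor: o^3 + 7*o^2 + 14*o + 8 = (o + 2)*(o^2 + 5*o + 4) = (o + 1)*(o + 2)*(o + 4)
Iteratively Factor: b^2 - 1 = (b - 1)*(b + 1)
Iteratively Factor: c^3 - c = (c + 1)*(c^2 - c) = c*(c + 1)*(c - 1)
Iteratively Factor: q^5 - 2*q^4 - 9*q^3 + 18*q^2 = (q)*(q^4 - 2*q^3 - 9*q^2 + 18*q) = q*(q - 2)*(q^3 - 9*q) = q*(q - 2)*(q + 3)*(q^2 - 3*q) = q^2*(q - 2)*(q + 3)*(q - 3)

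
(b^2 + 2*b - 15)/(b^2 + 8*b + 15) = (b - 3)/(b + 3)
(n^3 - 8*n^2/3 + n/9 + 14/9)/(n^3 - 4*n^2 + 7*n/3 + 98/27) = 3*(n - 1)/(3*n - 7)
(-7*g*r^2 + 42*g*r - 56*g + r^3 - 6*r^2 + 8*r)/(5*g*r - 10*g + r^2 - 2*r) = (-7*g*r + 28*g + r^2 - 4*r)/(5*g + r)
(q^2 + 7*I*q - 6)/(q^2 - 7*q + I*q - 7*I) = (q + 6*I)/(q - 7)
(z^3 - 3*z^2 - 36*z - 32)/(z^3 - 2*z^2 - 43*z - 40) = (z + 4)/(z + 5)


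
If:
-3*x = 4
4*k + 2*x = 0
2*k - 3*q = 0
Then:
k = 2/3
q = 4/9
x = -4/3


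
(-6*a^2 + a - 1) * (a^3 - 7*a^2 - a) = -6*a^5 + 43*a^4 - 2*a^3 + 6*a^2 + a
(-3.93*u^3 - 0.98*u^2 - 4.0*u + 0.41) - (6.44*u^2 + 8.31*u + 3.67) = -3.93*u^3 - 7.42*u^2 - 12.31*u - 3.26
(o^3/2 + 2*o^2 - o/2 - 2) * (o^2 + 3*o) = o^5/2 + 7*o^4/2 + 11*o^3/2 - 7*o^2/2 - 6*o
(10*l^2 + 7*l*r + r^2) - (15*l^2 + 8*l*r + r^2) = -5*l^2 - l*r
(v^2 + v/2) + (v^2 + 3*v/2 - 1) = 2*v^2 + 2*v - 1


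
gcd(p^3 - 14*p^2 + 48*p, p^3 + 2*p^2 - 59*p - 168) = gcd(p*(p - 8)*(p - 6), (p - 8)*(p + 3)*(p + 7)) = p - 8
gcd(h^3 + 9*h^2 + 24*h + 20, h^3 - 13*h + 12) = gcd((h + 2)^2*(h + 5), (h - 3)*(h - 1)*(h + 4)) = 1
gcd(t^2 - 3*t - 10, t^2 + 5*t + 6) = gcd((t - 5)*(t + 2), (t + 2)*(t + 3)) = t + 2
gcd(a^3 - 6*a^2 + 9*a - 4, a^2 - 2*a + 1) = a^2 - 2*a + 1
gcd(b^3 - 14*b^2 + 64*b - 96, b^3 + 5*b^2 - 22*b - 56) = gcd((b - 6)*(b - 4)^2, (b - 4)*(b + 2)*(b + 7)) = b - 4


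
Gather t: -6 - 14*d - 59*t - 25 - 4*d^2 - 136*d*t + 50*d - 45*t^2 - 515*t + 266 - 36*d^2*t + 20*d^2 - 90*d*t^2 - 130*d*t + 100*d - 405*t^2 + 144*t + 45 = 16*d^2 + 136*d + t^2*(-90*d - 450) + t*(-36*d^2 - 266*d - 430) + 280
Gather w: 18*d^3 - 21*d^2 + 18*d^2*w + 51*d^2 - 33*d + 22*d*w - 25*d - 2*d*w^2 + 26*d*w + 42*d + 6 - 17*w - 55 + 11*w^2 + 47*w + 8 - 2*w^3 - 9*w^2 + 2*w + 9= 18*d^3 + 30*d^2 - 16*d - 2*w^3 + w^2*(2 - 2*d) + w*(18*d^2 + 48*d + 32) - 32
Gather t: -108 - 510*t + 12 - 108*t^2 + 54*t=-108*t^2 - 456*t - 96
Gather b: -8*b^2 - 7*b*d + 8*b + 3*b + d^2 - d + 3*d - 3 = -8*b^2 + b*(11 - 7*d) + d^2 + 2*d - 3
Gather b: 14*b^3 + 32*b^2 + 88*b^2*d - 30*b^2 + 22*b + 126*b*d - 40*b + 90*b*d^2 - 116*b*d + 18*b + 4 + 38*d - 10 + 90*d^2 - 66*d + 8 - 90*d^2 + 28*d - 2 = 14*b^3 + b^2*(88*d + 2) + b*(90*d^2 + 10*d)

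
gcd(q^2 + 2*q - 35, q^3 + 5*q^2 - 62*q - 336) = q + 7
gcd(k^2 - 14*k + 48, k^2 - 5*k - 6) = k - 6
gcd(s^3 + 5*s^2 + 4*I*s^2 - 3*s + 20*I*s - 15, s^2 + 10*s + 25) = s + 5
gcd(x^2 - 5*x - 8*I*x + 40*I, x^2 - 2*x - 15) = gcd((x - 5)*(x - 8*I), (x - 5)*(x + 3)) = x - 5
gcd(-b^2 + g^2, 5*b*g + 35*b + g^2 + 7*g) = 1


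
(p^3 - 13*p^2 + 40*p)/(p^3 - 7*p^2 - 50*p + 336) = p*(p - 5)/(p^2 + p - 42)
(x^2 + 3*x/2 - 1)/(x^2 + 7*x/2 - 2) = (x + 2)/(x + 4)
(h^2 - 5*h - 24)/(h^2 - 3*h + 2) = (h^2 - 5*h - 24)/(h^2 - 3*h + 2)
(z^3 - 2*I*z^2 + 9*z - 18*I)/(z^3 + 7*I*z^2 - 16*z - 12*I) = (z^2 - 5*I*z - 6)/(z^2 + 4*I*z - 4)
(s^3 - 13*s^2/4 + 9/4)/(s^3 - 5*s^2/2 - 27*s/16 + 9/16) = 4*(s - 1)/(4*s - 1)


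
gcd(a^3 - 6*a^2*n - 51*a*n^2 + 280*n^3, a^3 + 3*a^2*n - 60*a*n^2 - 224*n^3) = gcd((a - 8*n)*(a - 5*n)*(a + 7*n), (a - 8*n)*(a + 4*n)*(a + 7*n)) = a^2 - a*n - 56*n^2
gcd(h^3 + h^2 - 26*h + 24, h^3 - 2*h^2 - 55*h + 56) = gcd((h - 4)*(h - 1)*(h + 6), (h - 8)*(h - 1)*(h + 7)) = h - 1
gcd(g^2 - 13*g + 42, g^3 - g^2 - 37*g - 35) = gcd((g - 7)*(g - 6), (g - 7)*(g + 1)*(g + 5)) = g - 7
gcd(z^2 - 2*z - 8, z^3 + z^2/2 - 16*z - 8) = z - 4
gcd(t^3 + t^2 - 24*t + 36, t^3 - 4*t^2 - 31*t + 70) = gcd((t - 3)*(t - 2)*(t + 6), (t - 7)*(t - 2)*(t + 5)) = t - 2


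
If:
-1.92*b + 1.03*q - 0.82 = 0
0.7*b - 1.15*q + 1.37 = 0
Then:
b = 0.31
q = 1.38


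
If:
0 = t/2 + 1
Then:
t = -2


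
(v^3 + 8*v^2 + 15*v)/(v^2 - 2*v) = (v^2 + 8*v + 15)/(v - 2)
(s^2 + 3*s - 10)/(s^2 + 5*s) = (s - 2)/s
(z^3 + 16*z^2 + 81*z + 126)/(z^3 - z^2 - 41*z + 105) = (z^2 + 9*z + 18)/(z^2 - 8*z + 15)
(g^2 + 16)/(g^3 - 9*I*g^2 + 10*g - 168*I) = (g - 4*I)/(g^2 - 13*I*g - 42)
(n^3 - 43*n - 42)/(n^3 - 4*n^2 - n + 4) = (n^2 - n - 42)/(n^2 - 5*n + 4)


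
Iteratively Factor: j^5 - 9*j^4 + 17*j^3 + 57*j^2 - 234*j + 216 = (j + 3)*(j^4 - 12*j^3 + 53*j^2 - 102*j + 72) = (j - 4)*(j + 3)*(j^3 - 8*j^2 + 21*j - 18) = (j - 4)*(j - 3)*(j + 3)*(j^2 - 5*j + 6) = (j - 4)*(j - 3)*(j - 2)*(j + 3)*(j - 3)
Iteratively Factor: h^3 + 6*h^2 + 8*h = (h + 4)*(h^2 + 2*h) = (h + 2)*(h + 4)*(h)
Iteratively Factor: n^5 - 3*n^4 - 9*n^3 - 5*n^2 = (n)*(n^4 - 3*n^3 - 9*n^2 - 5*n) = n*(n + 1)*(n^3 - 4*n^2 - 5*n) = n*(n + 1)^2*(n^2 - 5*n) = n*(n - 5)*(n + 1)^2*(n)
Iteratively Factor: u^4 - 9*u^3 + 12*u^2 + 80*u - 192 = (u - 4)*(u^3 - 5*u^2 - 8*u + 48) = (u - 4)^2*(u^2 - u - 12) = (u - 4)^2*(u + 3)*(u - 4)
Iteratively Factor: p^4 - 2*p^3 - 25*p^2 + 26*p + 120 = (p - 5)*(p^3 + 3*p^2 - 10*p - 24) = (p - 5)*(p - 3)*(p^2 + 6*p + 8) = (p - 5)*(p - 3)*(p + 4)*(p + 2)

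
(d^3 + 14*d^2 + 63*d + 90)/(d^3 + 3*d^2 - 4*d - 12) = (d^2 + 11*d + 30)/(d^2 - 4)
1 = 1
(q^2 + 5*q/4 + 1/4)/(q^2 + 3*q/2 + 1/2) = (4*q + 1)/(2*(2*q + 1))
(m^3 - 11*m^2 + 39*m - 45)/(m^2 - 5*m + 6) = (m^2 - 8*m + 15)/(m - 2)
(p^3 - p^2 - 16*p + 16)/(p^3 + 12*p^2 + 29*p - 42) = (p^2 - 16)/(p^2 + 13*p + 42)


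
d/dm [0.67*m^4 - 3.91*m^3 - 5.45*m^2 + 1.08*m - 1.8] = 2.68*m^3 - 11.73*m^2 - 10.9*m + 1.08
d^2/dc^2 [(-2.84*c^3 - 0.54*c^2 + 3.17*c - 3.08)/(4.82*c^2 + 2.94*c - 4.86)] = (1.70530256582424e-13*c^4 - 19.552904*c^3 - 261.758064*c^2 - 218.807064*c - 132.46452)/(111.980168*c^6 + 204.909768*c^5 - 213.741936*c^4 - 387.808344*c^3 + 215.515728*c^2 + 208.324872*c - 114.791256)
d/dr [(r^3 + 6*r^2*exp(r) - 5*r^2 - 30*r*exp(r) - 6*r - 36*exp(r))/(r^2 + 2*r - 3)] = (6*r^4*exp(r) + r^4 - 18*r^3*exp(r) + 4*r^3 - 72*r^2*exp(r) - 13*r^2 + 54*r*exp(r) + 30*r + 270*exp(r) + 18)/(r^4 + 4*r^3 - 2*r^2 - 12*r + 9)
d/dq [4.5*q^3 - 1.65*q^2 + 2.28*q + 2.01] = 13.5*q^2 - 3.3*q + 2.28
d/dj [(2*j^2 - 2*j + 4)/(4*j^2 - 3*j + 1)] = 2*(j^2 - 14*j + 5)/(16*j^4 - 24*j^3 + 17*j^2 - 6*j + 1)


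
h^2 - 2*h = h*(h - 2)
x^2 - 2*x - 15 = (x - 5)*(x + 3)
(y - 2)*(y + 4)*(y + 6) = y^3 + 8*y^2 + 4*y - 48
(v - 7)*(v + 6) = v^2 - v - 42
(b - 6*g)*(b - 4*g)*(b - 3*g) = b^3 - 13*b^2*g + 54*b*g^2 - 72*g^3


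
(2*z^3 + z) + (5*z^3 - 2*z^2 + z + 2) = 7*z^3 - 2*z^2 + 2*z + 2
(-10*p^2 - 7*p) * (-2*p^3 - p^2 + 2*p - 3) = 20*p^5 + 24*p^4 - 13*p^3 + 16*p^2 + 21*p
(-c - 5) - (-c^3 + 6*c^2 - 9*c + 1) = c^3 - 6*c^2 + 8*c - 6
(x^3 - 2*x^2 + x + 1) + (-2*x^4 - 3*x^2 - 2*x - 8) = -2*x^4 + x^3 - 5*x^2 - x - 7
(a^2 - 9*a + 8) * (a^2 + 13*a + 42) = a^4 + 4*a^3 - 67*a^2 - 274*a + 336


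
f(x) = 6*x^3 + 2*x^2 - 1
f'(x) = 18*x^2 + 4*x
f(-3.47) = -227.61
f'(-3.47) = 202.86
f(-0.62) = -1.66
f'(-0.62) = 4.44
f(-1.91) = -35.51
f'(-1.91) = 58.03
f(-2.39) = -71.49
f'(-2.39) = 93.26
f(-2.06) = -44.96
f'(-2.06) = 68.14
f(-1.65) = -22.51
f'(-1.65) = 42.40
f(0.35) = -0.50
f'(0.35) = 3.60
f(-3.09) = -158.93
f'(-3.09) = 159.51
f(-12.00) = -10081.00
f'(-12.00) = 2544.00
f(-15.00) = -19801.00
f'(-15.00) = 3990.00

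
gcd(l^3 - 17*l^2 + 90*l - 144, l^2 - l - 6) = l - 3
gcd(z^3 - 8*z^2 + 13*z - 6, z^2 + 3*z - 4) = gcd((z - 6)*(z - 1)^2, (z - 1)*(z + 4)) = z - 1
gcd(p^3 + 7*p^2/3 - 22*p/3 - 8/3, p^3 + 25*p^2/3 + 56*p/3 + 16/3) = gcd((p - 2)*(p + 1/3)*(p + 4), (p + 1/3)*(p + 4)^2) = p^2 + 13*p/3 + 4/3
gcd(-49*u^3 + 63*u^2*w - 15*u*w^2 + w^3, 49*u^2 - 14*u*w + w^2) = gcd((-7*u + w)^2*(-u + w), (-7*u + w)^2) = 49*u^2 - 14*u*w + w^2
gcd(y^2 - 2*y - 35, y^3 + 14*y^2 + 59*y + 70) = y + 5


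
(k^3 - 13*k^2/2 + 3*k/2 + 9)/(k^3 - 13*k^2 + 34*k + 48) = (k - 3/2)/(k - 8)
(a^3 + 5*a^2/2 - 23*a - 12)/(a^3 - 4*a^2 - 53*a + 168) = (a^3 + 5*a^2/2 - 23*a - 12)/(a^3 - 4*a^2 - 53*a + 168)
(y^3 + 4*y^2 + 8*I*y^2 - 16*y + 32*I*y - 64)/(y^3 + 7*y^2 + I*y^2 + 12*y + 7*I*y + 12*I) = (y^2 + 8*I*y - 16)/(y^2 + y*(3 + I) + 3*I)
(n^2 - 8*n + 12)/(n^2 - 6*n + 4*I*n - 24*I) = (n - 2)/(n + 4*I)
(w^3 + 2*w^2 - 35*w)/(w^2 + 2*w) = (w^2 + 2*w - 35)/(w + 2)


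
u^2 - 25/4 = (u - 5/2)*(u + 5/2)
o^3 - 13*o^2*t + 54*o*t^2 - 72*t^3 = (o - 6*t)*(o - 4*t)*(o - 3*t)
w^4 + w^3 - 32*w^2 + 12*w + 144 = (w - 4)*(w - 3)*(w + 2)*(w + 6)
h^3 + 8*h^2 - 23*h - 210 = (h - 5)*(h + 6)*(h + 7)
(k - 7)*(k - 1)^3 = k^4 - 10*k^3 + 24*k^2 - 22*k + 7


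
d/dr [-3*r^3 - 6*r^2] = 3*r*(-3*r - 4)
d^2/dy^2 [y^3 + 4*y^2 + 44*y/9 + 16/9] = 6*y + 8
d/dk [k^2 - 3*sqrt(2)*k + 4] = 2*k - 3*sqrt(2)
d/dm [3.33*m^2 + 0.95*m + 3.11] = 6.66*m + 0.95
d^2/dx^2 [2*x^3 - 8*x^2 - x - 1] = 12*x - 16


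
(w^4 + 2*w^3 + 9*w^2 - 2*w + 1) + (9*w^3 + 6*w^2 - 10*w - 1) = w^4 + 11*w^3 + 15*w^2 - 12*w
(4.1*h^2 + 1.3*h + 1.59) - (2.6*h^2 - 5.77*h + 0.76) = 1.5*h^2 + 7.07*h + 0.83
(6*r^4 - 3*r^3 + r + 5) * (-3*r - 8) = -18*r^5 - 39*r^4 + 24*r^3 - 3*r^2 - 23*r - 40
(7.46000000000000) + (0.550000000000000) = 8.01000000000000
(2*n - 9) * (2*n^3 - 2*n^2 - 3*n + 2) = 4*n^4 - 22*n^3 + 12*n^2 + 31*n - 18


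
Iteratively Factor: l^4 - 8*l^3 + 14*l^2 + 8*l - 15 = (l - 1)*(l^3 - 7*l^2 + 7*l + 15) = (l - 5)*(l - 1)*(l^2 - 2*l - 3) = (l - 5)*(l - 3)*(l - 1)*(l + 1)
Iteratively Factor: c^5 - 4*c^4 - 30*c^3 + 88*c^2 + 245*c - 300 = (c + 4)*(c^4 - 8*c^3 + 2*c^2 + 80*c - 75) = (c - 5)*(c + 4)*(c^3 - 3*c^2 - 13*c + 15) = (c - 5)^2*(c + 4)*(c^2 + 2*c - 3) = (c - 5)^2*(c + 3)*(c + 4)*(c - 1)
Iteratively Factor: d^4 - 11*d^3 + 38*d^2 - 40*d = (d - 2)*(d^3 - 9*d^2 + 20*d) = (d - 5)*(d - 2)*(d^2 - 4*d) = (d - 5)*(d - 4)*(d - 2)*(d)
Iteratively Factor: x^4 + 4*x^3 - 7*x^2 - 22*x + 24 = (x + 4)*(x^3 - 7*x + 6) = (x - 2)*(x + 4)*(x^2 + 2*x - 3) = (x - 2)*(x - 1)*(x + 4)*(x + 3)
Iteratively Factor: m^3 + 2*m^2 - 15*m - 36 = (m - 4)*(m^2 + 6*m + 9) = (m - 4)*(m + 3)*(m + 3)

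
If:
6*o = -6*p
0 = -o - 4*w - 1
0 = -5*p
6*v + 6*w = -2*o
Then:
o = 0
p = 0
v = 1/4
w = -1/4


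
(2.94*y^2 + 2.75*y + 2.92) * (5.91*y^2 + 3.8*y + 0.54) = 17.3754*y^4 + 27.4245*y^3 + 29.2948*y^2 + 12.581*y + 1.5768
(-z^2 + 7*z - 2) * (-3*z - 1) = 3*z^3 - 20*z^2 - z + 2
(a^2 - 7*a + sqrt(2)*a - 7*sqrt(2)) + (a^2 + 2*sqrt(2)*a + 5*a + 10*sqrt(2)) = 2*a^2 - 2*a + 3*sqrt(2)*a + 3*sqrt(2)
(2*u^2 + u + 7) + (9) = 2*u^2 + u + 16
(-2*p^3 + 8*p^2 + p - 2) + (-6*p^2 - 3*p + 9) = -2*p^3 + 2*p^2 - 2*p + 7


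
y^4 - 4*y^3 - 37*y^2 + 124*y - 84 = (y - 7)*(y - 2)*(y - 1)*(y + 6)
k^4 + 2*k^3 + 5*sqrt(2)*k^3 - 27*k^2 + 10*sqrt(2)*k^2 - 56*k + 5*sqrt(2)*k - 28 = (k + 1)^2*(k - 2*sqrt(2))*(k + 7*sqrt(2))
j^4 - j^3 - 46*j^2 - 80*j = j*(j - 8)*(j + 2)*(j + 5)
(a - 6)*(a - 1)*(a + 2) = a^3 - 5*a^2 - 8*a + 12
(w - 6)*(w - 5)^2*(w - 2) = w^4 - 18*w^3 + 117*w^2 - 320*w + 300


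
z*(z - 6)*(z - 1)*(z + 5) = z^4 - 2*z^3 - 29*z^2 + 30*z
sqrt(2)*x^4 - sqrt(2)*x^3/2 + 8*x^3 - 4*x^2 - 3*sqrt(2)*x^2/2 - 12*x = x*(x - 3/2)*(x + 4*sqrt(2))*(sqrt(2)*x + sqrt(2))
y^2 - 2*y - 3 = (y - 3)*(y + 1)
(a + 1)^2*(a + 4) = a^3 + 6*a^2 + 9*a + 4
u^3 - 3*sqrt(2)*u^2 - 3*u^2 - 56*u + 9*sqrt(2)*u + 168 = (u - 3)*(u - 7*sqrt(2))*(u + 4*sqrt(2))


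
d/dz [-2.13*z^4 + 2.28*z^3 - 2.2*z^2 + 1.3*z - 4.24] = -8.52*z^3 + 6.84*z^2 - 4.4*z + 1.3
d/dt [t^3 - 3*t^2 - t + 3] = 3*t^2 - 6*t - 1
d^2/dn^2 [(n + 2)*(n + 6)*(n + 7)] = 6*n + 30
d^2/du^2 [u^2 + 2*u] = 2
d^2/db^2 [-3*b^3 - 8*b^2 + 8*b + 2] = -18*b - 16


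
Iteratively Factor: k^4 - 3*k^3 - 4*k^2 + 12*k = (k + 2)*(k^3 - 5*k^2 + 6*k) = k*(k + 2)*(k^2 - 5*k + 6) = k*(k - 3)*(k + 2)*(k - 2)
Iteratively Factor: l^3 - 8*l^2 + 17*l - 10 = (l - 1)*(l^2 - 7*l + 10) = (l - 2)*(l - 1)*(l - 5)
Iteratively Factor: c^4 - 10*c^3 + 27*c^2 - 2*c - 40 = (c + 1)*(c^3 - 11*c^2 + 38*c - 40) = (c - 4)*(c + 1)*(c^2 - 7*c + 10) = (c - 5)*(c - 4)*(c + 1)*(c - 2)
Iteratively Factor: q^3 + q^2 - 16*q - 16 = (q - 4)*(q^2 + 5*q + 4) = (q - 4)*(q + 1)*(q + 4)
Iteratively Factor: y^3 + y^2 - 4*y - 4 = (y + 1)*(y^2 - 4) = (y - 2)*(y + 1)*(y + 2)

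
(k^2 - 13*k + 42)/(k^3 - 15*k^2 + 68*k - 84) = 1/(k - 2)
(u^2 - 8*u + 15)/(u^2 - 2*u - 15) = (u - 3)/(u + 3)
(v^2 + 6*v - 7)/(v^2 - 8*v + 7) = (v + 7)/(v - 7)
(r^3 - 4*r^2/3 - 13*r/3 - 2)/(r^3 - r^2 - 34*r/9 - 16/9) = 3*(r - 3)/(3*r - 8)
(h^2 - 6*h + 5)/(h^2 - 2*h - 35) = (-h^2 + 6*h - 5)/(-h^2 + 2*h + 35)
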